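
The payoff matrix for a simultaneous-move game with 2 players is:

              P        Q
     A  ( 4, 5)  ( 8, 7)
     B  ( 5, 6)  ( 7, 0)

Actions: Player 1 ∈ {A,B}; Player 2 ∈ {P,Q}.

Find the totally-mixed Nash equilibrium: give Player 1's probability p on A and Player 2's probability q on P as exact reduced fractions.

p=3/4, q=1/2

P1 indiff ⇒ q·4+(1-q)·8 = q·5+(1-q)·7 ⇒ q(-1) = (1-q)(-1) ⇒ q = 1/2
P2 indiff ⇒ p·5+(1-p)·6 = p·7+(1-p)·0 ⇒ p(-2) = (1-p)(-6) ⇒ p = 3/4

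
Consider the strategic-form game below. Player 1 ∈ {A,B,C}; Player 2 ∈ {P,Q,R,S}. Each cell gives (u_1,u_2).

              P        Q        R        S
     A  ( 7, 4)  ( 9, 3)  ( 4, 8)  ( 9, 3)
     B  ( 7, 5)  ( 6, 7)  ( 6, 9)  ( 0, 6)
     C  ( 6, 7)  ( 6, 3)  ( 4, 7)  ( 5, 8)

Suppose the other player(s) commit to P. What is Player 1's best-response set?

u_1(A vs P) = 7
u_1(B vs P) = 7
u_1(C vs P) = 6
max payoff 7 at {A,B}

P1 best: {A,B}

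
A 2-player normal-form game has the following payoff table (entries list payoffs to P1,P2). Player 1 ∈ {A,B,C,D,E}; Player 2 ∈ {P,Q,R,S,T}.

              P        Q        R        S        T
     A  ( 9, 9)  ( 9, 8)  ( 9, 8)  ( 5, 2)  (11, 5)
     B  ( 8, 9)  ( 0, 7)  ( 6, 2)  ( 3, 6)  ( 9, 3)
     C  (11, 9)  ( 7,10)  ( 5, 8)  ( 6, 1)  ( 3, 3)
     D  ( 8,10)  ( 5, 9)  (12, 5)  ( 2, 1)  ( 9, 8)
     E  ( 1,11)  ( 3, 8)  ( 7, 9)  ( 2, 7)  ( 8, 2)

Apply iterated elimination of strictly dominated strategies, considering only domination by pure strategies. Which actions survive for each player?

P1 drop B (A beats it: P:9>8 Q:9>0 R:9>6 S:5>3 T:11>9)
P1 drop E (A beats it: P:9>1 Q:9>3 R:9>7 S:5>2 T:11>8)
P2 drop R (P beats it: A:9>8 C:9>8 D:10>5)
P1 drop D (A beats it: P:9>8 Q:9>5 S:5>2 T:11>9)
P2 drop S (P beats it: A:9>2 C:9>1)
P2 drop T (P beats it: A:9>5 C:9>3)
P1→{A,C} P2→{P,Q}

Remaining: P1:{A,C} P2:{P,Q}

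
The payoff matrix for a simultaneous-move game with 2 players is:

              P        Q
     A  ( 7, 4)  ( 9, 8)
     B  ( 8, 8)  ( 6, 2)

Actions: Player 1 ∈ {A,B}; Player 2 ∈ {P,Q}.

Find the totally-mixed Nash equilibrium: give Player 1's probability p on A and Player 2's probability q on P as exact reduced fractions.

P1 mixes 3/5 on A; P2 mixes 3/4 on P

P1 indiff ⇒ q·7+(1-q)·9 = q·8+(1-q)·6 ⇒ q(-1) = (1-q)(-3) ⇒ q = 3/4
P2 indiff ⇒ p·4+(1-p)·8 = p·8+(1-p)·2 ⇒ p(-4) = (1-p)(-6) ⇒ p = 3/5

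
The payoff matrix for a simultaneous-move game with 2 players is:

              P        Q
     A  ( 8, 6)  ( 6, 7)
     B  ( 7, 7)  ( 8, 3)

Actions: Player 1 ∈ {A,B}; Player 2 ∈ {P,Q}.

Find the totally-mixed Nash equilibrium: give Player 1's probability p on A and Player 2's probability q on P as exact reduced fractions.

p=4/5, q=2/3

P1 indiff ⇒ q·8+(1-q)·6 = q·7+(1-q)·8 ⇒ q(1) = (1-q)(2) ⇒ q = 2/3
P2 indiff ⇒ p·6+(1-p)·7 = p·7+(1-p)·3 ⇒ p(-1) = (1-p)(-4) ⇒ p = 4/5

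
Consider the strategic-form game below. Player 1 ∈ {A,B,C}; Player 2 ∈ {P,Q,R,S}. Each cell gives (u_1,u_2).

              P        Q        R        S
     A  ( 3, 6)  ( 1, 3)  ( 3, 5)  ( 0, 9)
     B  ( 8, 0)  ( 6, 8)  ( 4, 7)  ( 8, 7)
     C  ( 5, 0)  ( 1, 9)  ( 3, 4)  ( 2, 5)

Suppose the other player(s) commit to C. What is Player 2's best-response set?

u_2(P vs C) = 0
u_2(Q vs C) = 9
u_2(R vs C) = 4
u_2(S vs C) = 5
max payoff 9 at {Q}

P2 best: {Q}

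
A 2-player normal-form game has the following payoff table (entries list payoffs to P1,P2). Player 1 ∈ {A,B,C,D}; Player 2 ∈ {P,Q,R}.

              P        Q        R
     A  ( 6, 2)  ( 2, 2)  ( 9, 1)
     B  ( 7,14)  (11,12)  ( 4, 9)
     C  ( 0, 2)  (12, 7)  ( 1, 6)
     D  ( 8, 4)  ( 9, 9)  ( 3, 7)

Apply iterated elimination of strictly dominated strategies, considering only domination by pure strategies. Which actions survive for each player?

Remaining: P1:{B,C,D} P2:{P,Q}

P2 drop R (Q beats it: A:2>1 B:12>9 C:7>6 D:9>7)
P1 drop A (B beats it: P:7>6 Q:11>2)
P1→{B,C,D} P2→{P,Q}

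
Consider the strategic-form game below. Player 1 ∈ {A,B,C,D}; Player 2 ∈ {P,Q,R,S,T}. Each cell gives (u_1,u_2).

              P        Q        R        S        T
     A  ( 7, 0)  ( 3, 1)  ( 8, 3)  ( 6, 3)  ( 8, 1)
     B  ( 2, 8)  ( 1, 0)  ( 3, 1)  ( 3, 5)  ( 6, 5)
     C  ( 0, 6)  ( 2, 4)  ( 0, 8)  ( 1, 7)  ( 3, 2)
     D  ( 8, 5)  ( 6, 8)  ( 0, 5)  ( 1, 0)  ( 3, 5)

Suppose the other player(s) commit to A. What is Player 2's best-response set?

BR_2 = {R,S}

u_2(P vs A) = 0
u_2(Q vs A) = 1
u_2(R vs A) = 3
u_2(S vs A) = 3
u_2(T vs A) = 1
max payoff 3 at {R,S}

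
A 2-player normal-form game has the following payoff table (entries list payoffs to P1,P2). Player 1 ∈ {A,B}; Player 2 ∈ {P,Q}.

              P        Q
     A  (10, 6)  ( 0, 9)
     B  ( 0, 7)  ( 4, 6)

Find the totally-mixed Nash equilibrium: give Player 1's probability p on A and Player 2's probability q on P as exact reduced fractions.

P1 indiff ⇒ q·10+(1-q)·0 = q·0+(1-q)·4 ⇒ q(10) = (1-q)(4) ⇒ q = 2/7
P2 indiff ⇒ p·6+(1-p)·7 = p·9+(1-p)·6 ⇒ p(-3) = (1-p)(-1) ⇒ p = 1/4

p=1/4, q=2/7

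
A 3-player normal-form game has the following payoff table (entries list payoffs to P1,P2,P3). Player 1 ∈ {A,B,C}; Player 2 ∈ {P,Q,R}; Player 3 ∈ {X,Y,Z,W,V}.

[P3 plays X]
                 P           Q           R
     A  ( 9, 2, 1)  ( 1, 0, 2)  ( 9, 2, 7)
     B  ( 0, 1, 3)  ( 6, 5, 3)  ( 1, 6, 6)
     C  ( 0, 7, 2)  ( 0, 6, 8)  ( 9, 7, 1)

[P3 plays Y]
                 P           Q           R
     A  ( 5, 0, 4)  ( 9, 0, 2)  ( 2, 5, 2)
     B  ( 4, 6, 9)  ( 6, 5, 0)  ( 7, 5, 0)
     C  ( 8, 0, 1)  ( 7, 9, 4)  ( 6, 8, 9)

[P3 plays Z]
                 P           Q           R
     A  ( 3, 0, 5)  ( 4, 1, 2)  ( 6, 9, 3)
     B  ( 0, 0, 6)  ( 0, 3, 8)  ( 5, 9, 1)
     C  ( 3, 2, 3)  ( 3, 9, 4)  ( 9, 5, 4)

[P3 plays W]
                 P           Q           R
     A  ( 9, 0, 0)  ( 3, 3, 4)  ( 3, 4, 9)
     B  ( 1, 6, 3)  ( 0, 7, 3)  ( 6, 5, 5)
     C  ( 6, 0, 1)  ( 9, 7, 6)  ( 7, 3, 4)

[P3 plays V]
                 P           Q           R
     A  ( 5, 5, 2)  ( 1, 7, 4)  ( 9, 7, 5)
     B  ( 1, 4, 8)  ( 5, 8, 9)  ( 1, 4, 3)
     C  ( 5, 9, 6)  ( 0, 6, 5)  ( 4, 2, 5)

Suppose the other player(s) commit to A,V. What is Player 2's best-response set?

u_2(P vs A,V) = 5
u_2(Q vs A,V) = 7
u_2(R vs A,V) = 7
max payoff 7 at {Q,R}

P2 best: {Q,R}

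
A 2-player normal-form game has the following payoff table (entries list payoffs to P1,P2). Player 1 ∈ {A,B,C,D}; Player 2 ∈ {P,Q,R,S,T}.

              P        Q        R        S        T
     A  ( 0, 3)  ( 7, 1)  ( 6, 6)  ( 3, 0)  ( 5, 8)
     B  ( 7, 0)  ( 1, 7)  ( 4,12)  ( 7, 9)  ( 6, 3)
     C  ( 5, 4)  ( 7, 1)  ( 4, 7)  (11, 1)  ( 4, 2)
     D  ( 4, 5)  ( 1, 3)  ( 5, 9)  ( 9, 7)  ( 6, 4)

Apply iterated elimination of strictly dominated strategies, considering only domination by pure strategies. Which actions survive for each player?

P2 drop P (R beats it: A:6>3 B:12>0 C:7>4 D:9>5)
P2 drop Q (R beats it: A:6>1 B:12>7 C:7>1 D:9>3)
P2 drop S (R beats it: A:6>0 B:12>9 C:7>1 D:9>7)
P1 drop C (A beats it: R:6>4 T:5>4)
P1→{A,B,D} P2→{R,T}

Survivors P1:{A,B,D} P2:{R,T}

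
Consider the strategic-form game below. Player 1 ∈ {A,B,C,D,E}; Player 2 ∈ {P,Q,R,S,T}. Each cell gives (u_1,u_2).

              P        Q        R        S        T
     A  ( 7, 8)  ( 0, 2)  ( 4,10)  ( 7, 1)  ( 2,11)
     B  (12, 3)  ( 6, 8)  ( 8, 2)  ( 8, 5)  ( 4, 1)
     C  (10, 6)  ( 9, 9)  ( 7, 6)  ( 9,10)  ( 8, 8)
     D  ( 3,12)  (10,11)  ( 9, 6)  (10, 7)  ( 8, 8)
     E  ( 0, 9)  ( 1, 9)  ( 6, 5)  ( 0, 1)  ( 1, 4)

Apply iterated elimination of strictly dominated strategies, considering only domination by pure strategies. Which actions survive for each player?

Survivors P1:{B,C,D} P2:{P,Q,S}

P1 drop A (B beats it: P:12>7 Q:6>0 R:8>4 S:8>7 T:4>2)
P1 drop E (B beats it: P:12>0 Q:6>1 R:8>6 S:8>0 T:4>1)
P2 drop R (Q beats it: B:8>2 C:9>6 D:11>6)
P2 drop T (Q beats it: B:8>1 C:9>8 D:11>8)
P1→{B,C,D} P2→{P,Q,S}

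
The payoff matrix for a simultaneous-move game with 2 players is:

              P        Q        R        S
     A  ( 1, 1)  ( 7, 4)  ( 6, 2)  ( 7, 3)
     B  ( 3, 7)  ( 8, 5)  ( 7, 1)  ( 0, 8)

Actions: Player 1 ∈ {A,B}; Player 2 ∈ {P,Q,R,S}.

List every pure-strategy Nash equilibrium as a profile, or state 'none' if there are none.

Equilibria: none

(A,P): not NE [P1→B gives 3>1; P2→Q gives 4>1]
(A,Q): not NE [P1→B gives 8>7]
(A,R): not NE [P1→B gives 7>6; P2→Q gives 4>2]
(A,S): not NE [P2→Q gives 4>3]
(B,P): not NE [P2→S gives 8>7]
(B,Q): not NE [P2→S gives 8>5]
(B,R): not NE [P2→S gives 8>1]
(B,S): not NE [P1→A gives 7>0]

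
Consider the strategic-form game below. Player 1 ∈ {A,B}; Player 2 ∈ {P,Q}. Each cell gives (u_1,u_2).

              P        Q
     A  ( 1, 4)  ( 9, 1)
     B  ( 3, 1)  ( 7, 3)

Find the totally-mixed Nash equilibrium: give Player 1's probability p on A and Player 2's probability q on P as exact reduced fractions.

P1 indiff ⇒ q·1+(1-q)·9 = q·3+(1-q)·7 ⇒ q(-2) = (1-q)(-2) ⇒ q = 1/2
P2 indiff ⇒ p·4+(1-p)·1 = p·1+(1-p)·3 ⇒ p(3) = (1-p)(2) ⇒ p = 2/5

(p,q) = (2/5, 1/2)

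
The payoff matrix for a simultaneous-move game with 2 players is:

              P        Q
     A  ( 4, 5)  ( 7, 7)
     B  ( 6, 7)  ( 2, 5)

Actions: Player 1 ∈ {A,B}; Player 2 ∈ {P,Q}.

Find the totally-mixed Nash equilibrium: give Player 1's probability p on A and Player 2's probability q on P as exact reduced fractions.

(p,q) = (1/2, 5/7)

P1 indiff ⇒ q·4+(1-q)·7 = q·6+(1-q)·2 ⇒ q(-2) = (1-q)(-5) ⇒ q = 5/7
P2 indiff ⇒ p·5+(1-p)·7 = p·7+(1-p)·5 ⇒ p(-2) = (1-p)(-2) ⇒ p = 1/2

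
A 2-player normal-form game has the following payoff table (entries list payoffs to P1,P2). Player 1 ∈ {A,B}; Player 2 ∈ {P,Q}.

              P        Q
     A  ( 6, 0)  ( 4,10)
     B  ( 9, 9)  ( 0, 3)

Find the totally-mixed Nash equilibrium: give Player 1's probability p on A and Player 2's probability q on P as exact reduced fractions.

(p,q) = (3/8, 4/7)

P1 indiff ⇒ q·6+(1-q)·4 = q·9+(1-q)·0 ⇒ q(-3) = (1-q)(-4) ⇒ q = 4/7
P2 indiff ⇒ p·0+(1-p)·9 = p·10+(1-p)·3 ⇒ p(-10) = (1-p)(-6) ⇒ p = 3/8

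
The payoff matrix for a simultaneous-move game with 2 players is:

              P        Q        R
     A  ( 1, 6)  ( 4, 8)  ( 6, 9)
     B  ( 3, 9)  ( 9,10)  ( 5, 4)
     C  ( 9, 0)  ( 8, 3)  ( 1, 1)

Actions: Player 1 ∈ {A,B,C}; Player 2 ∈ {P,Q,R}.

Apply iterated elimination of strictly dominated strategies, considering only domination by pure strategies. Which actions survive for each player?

P2 drop P (Q beats it: A:8>6 B:10>9 C:3>0)
P1 drop C (B beats it: Q:9>8 R:5>1)
P1→{A,B} P2→{Q,R}

IESDS → P1:{A,B} P2:{Q,R}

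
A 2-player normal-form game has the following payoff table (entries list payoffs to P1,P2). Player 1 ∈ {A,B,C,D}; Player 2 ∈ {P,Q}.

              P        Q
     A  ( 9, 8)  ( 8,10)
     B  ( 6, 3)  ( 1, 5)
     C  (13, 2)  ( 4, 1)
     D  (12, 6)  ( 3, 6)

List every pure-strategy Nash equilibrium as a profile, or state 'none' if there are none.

(A,P): not NE [P1→C gives 13>9; P2→Q gives 10>8]
(A,Q): NE
(B,P): not NE [P1→C gives 13>6; P2→Q gives 5>3]
(B,Q): not NE [P1→A gives 8>1]
(C,P): NE
(C,Q): not NE [P1→A gives 8>4; P2→P gives 2>1]
(D,P): not NE [P1→C gives 13>12]
(D,Q): not NE [P1→A gives 8>3]

Nash profiles: (A,Q), (C,P)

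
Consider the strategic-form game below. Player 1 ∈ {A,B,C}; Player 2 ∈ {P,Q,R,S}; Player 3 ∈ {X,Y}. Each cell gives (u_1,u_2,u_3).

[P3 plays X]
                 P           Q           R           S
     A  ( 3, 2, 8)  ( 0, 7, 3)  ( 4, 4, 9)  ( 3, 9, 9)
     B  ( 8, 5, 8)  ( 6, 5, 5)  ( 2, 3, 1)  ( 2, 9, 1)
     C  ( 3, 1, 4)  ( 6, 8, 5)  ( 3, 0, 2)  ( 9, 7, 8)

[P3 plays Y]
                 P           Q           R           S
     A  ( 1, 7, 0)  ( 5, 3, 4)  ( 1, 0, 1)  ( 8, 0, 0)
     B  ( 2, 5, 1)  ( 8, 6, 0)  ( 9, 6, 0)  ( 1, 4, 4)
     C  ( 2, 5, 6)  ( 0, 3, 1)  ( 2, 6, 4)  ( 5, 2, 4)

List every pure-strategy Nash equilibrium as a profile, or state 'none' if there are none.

Nash profiles: (C,Q,X)

(A,P,X): not NE [P1→B gives 8>3; P2→S gives 9>2]
(A,P,Y): not NE [P1→C gives 2>1; P3→X gives 8>0]
(A,Q,X): not NE [P1→C gives 6>0; P2→S gives 9>7; P3→Y gives 4>3]
(A,Q,Y): not NE [P1→B gives 8>5; P2→P gives 7>3]
(A,R,X): not NE [P2→S gives 9>4]
(A,R,Y): not NE [P1→B gives 9>1; P2→P gives 7>0; P3→X gives 9>1]
(A,S,X): not NE [P1→C gives 9>3]
(A,S,Y): not NE [P2→P gives 7>0; P3→X gives 9>0]
(B,P,X): not NE [P2→S gives 9>5]
(B,P,Y): not NE [P2→R gives 6>5; P3→X gives 8>1]
(B,Q,X): not NE [P2→S gives 9>5]
(B,Q,Y): not NE [P3→X gives 5>0]
(B,R,X): not NE [P1→A gives 4>2; P2→S gives 9>3]
(B,R,Y): not NE [P3→X gives 1>0]
(B,S,X): not NE [P1→C gives 9>2; P3→Y gives 4>1]
(B,S,Y): not NE [P1→A gives 8>1; P2→R gives 6>4]
(C,P,X): not NE [P1→B gives 8>3; P2→Q gives 8>1; P3→Y gives 6>4]
(C,P,Y): not NE [P2→R gives 6>5]
(C,Q,X): NE
(C,Q,Y): not NE [P1→B gives 8>0; P2→R gives 6>3; P3→X gives 5>1]
(C,R,X): not NE [P1→A gives 4>3; P2→Q gives 8>0; P3→Y gives 4>2]
(C,R,Y): not NE [P1→B gives 9>2]
(C,S,X): not NE [P2→Q gives 8>7]
(C,S,Y): not NE [P1→A gives 8>5; P2→R gives 6>2; P3→X gives 8>4]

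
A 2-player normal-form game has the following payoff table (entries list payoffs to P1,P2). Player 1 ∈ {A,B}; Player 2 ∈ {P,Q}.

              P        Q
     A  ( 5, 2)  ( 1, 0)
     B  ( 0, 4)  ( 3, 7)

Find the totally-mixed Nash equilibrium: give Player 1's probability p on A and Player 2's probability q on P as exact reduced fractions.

P1 indiff ⇒ q·5+(1-q)·1 = q·0+(1-q)·3 ⇒ q(5) = (1-q)(2) ⇒ q = 2/7
P2 indiff ⇒ p·2+(1-p)·4 = p·0+(1-p)·7 ⇒ p(2) = (1-p)(3) ⇒ p = 3/5

p=3/5, q=2/7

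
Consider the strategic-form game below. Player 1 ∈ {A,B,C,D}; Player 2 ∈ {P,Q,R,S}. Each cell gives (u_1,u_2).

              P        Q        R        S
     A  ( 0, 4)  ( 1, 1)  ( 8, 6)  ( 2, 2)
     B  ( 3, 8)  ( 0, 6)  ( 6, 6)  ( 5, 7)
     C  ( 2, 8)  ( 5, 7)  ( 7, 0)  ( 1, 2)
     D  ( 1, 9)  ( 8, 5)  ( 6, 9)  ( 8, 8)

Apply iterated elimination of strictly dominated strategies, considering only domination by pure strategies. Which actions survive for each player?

P2 drop Q (P beats it: A:4>1 B:8>6 C:8>7 D:9>5)
P2 drop S (P beats it: A:4>2 B:8>7 C:8>2 D:9>8)
P1 drop D (C beats it: P:2>1 R:7>6)
P1→{A,B,C} P2→{P,R}

Remaining: P1:{A,B,C} P2:{P,R}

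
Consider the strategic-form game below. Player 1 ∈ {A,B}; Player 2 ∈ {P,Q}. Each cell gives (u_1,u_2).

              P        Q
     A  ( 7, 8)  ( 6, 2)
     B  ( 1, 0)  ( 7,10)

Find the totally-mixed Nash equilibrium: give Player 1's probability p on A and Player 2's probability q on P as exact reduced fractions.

P1 indiff ⇒ q·7+(1-q)·6 = q·1+(1-q)·7 ⇒ q(6) = (1-q)(1) ⇒ q = 1/7
P2 indiff ⇒ p·8+(1-p)·0 = p·2+(1-p)·10 ⇒ p(6) = (1-p)(10) ⇒ p = 5/8

p=5/8, q=1/7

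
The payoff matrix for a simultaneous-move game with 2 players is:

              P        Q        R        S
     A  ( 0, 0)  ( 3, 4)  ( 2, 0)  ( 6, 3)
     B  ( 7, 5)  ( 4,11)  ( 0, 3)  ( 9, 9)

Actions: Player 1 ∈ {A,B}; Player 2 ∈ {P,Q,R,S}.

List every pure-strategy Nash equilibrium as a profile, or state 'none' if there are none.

Nash profiles: (B,Q)

(A,P): not NE [P1→B gives 7>0; P2→Q gives 4>0]
(A,Q): not NE [P1→B gives 4>3]
(A,R): not NE [P2→Q gives 4>0]
(A,S): not NE [P1→B gives 9>6; P2→Q gives 4>3]
(B,P): not NE [P2→Q gives 11>5]
(B,Q): NE
(B,R): not NE [P1→A gives 2>0; P2→Q gives 11>3]
(B,S): not NE [P2→Q gives 11>9]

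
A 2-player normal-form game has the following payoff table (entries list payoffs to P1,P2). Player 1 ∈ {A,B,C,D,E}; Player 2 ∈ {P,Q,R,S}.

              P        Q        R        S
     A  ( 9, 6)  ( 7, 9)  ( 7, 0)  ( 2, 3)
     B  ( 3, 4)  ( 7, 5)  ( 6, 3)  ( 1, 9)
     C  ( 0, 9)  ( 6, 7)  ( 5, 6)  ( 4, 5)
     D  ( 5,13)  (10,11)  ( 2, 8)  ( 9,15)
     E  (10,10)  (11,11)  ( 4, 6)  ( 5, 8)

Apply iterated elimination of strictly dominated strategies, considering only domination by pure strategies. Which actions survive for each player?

P2 drop R (P beats it: A:6>0 B:4>3 C:9>6 D:13>8 E:10>6)
P1 drop A (E beats it: P:10>9 Q:11>7 S:5>2)
P1 drop B (D beats it: P:5>3 Q:10>7 S:9>1)
P1 drop C (D beats it: P:5>0 Q:10>6 S:9>4)
P1→{D,E} P2→{P,Q,S}

Remaining: P1:{D,E} P2:{P,Q,S}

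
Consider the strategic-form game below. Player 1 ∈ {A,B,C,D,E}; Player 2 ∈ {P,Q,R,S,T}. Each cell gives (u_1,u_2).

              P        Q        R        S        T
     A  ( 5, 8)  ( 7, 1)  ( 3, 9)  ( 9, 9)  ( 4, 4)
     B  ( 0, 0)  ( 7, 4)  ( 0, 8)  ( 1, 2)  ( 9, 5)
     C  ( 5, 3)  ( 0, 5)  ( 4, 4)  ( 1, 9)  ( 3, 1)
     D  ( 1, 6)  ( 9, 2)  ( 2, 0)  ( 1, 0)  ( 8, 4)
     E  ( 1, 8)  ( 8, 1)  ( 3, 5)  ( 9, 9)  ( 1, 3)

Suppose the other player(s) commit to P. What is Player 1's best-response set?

BR_1 = {A,C}

u_1(A vs P) = 5
u_1(B vs P) = 0
u_1(C vs P) = 5
u_1(D vs P) = 1
u_1(E vs P) = 1
max payoff 5 at {A,C}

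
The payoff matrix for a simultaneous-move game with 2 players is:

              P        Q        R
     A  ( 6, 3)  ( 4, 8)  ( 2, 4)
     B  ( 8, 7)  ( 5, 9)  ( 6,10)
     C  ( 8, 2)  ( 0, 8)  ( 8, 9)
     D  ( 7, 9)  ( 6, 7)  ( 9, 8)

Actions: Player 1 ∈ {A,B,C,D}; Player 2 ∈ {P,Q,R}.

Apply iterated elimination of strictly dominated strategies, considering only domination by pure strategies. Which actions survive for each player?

Remaining: P1:{B,C,D} P2:{P,R}

P1 drop A (B beats it: P:8>6 Q:5>4 R:6>2)
P2 drop Q (R beats it: B:10>9 C:9>8 D:8>7)
P1→{B,C,D} P2→{P,R}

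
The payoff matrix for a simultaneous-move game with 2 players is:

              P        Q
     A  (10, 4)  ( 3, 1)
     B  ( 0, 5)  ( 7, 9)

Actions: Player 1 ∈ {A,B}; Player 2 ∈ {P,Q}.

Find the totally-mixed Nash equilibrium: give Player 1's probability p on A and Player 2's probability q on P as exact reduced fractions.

P1 indiff ⇒ q·10+(1-q)·3 = q·0+(1-q)·7 ⇒ q(10) = (1-q)(4) ⇒ q = 2/7
P2 indiff ⇒ p·4+(1-p)·5 = p·1+(1-p)·9 ⇒ p(3) = (1-p)(4) ⇒ p = 4/7

(p,q) = (4/7, 2/7)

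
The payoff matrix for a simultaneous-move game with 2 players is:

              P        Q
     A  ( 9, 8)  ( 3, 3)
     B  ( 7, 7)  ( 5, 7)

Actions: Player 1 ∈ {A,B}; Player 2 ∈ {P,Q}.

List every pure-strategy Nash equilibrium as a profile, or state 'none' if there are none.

PSNE = {(A,P), (B,Q)}

(A,P): NE
(A,Q): not NE [P1→B gives 5>3; P2→P gives 8>3]
(B,P): not NE [P1→A gives 9>7]
(B,Q): NE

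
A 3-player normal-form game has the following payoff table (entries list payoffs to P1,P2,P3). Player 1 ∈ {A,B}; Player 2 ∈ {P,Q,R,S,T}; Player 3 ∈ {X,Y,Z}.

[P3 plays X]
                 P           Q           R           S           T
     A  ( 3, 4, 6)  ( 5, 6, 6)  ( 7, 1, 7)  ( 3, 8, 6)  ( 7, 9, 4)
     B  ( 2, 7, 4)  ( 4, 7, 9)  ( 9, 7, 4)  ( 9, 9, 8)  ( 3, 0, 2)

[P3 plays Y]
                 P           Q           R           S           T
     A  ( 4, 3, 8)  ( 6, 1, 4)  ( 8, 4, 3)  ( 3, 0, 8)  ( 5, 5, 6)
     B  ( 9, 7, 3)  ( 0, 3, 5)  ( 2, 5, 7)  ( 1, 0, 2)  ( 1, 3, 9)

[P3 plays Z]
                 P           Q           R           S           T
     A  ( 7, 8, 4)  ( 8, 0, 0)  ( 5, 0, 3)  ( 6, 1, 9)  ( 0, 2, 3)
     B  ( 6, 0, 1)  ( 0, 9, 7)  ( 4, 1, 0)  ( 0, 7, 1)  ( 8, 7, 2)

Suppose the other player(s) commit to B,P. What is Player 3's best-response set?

P3 best: {X}

u_3(X vs B,P) = 4
u_3(Y vs B,P) = 3
u_3(Z vs B,P) = 1
max payoff 4 at {X}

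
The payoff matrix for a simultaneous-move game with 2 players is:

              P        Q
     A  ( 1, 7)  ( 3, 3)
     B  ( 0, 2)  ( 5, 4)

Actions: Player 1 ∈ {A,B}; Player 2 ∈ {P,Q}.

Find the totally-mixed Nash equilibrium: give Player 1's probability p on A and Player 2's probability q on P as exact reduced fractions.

P1 indiff ⇒ q·1+(1-q)·3 = q·0+(1-q)·5 ⇒ q(1) = (1-q)(2) ⇒ q = 2/3
P2 indiff ⇒ p·7+(1-p)·2 = p·3+(1-p)·4 ⇒ p(4) = (1-p)(2) ⇒ p = 1/3

(p,q) = (1/3, 2/3)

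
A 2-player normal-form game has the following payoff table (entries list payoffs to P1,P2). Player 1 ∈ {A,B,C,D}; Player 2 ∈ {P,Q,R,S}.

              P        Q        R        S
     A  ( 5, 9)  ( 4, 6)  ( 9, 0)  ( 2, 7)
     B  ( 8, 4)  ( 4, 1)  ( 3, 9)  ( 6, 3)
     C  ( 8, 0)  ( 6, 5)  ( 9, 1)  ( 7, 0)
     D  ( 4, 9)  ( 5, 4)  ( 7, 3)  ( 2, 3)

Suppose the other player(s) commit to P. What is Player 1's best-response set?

argmax u_1 = {B,C}

u_1(A vs P) = 5
u_1(B vs P) = 8
u_1(C vs P) = 8
u_1(D vs P) = 4
max payoff 8 at {B,C}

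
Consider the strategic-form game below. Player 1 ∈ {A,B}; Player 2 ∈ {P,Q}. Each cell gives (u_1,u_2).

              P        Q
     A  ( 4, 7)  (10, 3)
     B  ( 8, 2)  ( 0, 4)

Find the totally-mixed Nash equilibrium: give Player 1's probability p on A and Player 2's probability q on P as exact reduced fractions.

P1 indiff ⇒ q·4+(1-q)·10 = q·8+(1-q)·0 ⇒ q(-4) = (1-q)(-10) ⇒ q = 5/7
P2 indiff ⇒ p·7+(1-p)·2 = p·3+(1-p)·4 ⇒ p(4) = (1-p)(2) ⇒ p = 1/3

(p,q) = (1/3, 5/7)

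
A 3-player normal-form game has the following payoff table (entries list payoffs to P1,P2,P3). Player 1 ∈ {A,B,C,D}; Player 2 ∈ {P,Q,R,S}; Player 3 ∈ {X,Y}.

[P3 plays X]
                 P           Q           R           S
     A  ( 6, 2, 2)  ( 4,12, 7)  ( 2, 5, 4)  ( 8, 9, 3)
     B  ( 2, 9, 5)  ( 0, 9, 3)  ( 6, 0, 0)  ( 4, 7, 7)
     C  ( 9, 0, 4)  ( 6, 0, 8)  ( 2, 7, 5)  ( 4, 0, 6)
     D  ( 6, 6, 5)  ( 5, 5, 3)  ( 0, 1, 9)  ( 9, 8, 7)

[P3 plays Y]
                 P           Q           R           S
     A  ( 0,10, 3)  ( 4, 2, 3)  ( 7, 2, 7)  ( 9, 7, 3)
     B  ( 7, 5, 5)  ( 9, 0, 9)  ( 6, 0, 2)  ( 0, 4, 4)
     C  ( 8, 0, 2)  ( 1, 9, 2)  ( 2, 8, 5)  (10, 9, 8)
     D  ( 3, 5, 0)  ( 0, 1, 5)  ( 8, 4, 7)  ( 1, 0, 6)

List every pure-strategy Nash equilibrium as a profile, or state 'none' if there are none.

(A,P,X): not NE [P1→C gives 9>6; P2→Q gives 12>2; P3→Y gives 3>2]
(A,P,Y): not NE [P1→C gives 8>0]
(A,Q,X): not NE [P1→C gives 6>4]
(A,Q,Y): not NE [P1→B gives 9>4; P2→P gives 10>2; P3→X gives 7>3]
(A,R,X): not NE [P1→B gives 6>2; P2→Q gives 12>5; P3→Y gives 7>4]
(A,R,Y): not NE [P1→D gives 8>7; P2→P gives 10>2]
(A,S,X): not NE [P1→D gives 9>8; P2→Q gives 12>9]
(A,S,Y): not NE [P1→C gives 10>9; P2→P gives 10>7]
(B,P,X): not NE [P1→C gives 9>2]
(B,P,Y): not NE [P1→C gives 8>7]
(B,Q,X): not NE [P1→C gives 6>0; P3→Y gives 9>3]
(B,Q,Y): not NE [P2→P gives 5>0]
(B,R,X): not NE [P2→Q gives 9>0; P3→Y gives 2>0]
(B,R,Y): not NE [P1→D gives 8>6; P2→P gives 5>0]
(B,S,X): not NE [P1→D gives 9>4; P2→Q gives 9>7]
(B,S,Y): not NE [P1→C gives 10>0; P2→P gives 5>4; P3→X gives 7>4]
(C,P,X): not NE [P2→R gives 7>0]
(C,P,Y): not NE [P2→S gives 9>0; P3→X gives 4>2]
(C,Q,X): not NE [P2→R gives 7>0]
(C,Q,Y): not NE [P1→B gives 9>1; P3→X gives 8>2]
(C,R,X): not NE [P1→B gives 6>2]
(C,R,Y): not NE [P1→D gives 8>2; P2→S gives 9>8]
(C,S,X): not NE [P1→D gives 9>4; P2→R gives 7>0; P3→Y gives 8>6]
(C,S,Y): NE
(D,P,X): not NE [P1→C gives 9>6; P2→S gives 8>6]
(D,P,Y): not NE [P1→C gives 8>3; P3→X gives 5>0]
(D,Q,X): not NE [P1→C gives 6>5; P2→S gives 8>5; P3→Y gives 5>3]
(D,Q,Y): not NE [P1→B gives 9>0; P2→P gives 5>1]
(D,R,X): not NE [P1→B gives 6>0; P2→S gives 8>1]
(D,R,Y): not NE [P2→P gives 5>4; P3→X gives 9>7]
(D,S,X): NE
(D,S,Y): not NE [P1→C gives 10>1; P2→P gives 5>0; P3→X gives 7>6]

NE set: (C,S,Y), (D,S,X)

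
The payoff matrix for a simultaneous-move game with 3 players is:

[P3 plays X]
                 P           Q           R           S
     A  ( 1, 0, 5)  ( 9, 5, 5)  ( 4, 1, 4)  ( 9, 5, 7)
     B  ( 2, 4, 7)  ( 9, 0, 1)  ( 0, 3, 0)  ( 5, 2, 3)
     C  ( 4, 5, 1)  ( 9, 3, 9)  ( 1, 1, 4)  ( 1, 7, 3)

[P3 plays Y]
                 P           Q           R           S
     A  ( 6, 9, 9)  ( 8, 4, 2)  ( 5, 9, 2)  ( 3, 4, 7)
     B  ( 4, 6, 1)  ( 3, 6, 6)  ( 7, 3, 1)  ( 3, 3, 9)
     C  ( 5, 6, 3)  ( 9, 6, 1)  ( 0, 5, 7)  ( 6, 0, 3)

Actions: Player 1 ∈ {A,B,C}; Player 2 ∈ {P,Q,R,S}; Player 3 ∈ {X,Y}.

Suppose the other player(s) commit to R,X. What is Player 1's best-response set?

P1 best: {A}

u_1(A vs R,X) = 4
u_1(B vs R,X) = 0
u_1(C vs R,X) = 1
max payoff 4 at {A}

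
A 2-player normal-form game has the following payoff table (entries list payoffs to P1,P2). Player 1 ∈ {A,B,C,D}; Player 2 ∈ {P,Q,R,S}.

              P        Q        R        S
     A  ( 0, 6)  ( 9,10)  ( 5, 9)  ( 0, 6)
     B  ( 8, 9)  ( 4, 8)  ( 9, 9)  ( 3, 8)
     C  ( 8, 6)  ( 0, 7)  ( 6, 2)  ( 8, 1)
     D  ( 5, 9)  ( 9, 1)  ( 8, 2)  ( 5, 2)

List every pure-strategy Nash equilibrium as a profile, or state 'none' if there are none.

PSNE = {(A,Q), (B,P), (B,R)}

(A,P): not NE [P1→C gives 8>0; P2→Q gives 10>6]
(A,Q): NE
(A,R): not NE [P1→B gives 9>5; P2→Q gives 10>9]
(A,S): not NE [P1→C gives 8>0; P2→Q gives 10>6]
(B,P): NE
(B,Q): not NE [P1→D gives 9>4; P2→R gives 9>8]
(B,R): NE
(B,S): not NE [P1→C gives 8>3; P2→R gives 9>8]
(C,P): not NE [P2→Q gives 7>6]
(C,Q): not NE [P1→D gives 9>0]
(C,R): not NE [P1→B gives 9>6; P2→Q gives 7>2]
(C,S): not NE [P2→Q gives 7>1]
(D,P): not NE [P1→C gives 8>5]
(D,Q): not NE [P2→P gives 9>1]
(D,R): not NE [P1→B gives 9>8; P2→P gives 9>2]
(D,S): not NE [P1→C gives 8>5; P2→P gives 9>2]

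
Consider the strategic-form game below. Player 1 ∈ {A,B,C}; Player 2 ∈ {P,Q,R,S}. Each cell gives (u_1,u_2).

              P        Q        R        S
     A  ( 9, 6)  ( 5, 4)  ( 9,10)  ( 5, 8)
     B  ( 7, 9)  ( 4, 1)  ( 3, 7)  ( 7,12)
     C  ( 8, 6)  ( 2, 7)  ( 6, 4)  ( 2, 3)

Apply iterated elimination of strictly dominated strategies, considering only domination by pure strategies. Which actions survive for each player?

Survivors P1:{A,B} P2:{R,S}

P1 drop C (A beats it: P:9>8 Q:5>2 R:9>6 S:5>2)
P2 drop P (S beats it: A:8>6 B:12>9)
P2 drop Q (R beats it: A:10>4 B:7>1)
P1→{A,B} P2→{R,S}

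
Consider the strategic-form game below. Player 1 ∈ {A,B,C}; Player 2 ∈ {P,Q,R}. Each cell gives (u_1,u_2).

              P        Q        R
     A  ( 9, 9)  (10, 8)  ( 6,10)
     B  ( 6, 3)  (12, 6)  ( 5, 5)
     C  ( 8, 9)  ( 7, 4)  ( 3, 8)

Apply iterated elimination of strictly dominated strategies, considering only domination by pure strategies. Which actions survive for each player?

IESDS → P1:{A,B} P2:{Q,R}

P1 drop C (A beats it: P:9>8 Q:10>7 R:6>3)
P2 drop P (R beats it: A:10>9 B:5>3)
P1→{A,B} P2→{Q,R}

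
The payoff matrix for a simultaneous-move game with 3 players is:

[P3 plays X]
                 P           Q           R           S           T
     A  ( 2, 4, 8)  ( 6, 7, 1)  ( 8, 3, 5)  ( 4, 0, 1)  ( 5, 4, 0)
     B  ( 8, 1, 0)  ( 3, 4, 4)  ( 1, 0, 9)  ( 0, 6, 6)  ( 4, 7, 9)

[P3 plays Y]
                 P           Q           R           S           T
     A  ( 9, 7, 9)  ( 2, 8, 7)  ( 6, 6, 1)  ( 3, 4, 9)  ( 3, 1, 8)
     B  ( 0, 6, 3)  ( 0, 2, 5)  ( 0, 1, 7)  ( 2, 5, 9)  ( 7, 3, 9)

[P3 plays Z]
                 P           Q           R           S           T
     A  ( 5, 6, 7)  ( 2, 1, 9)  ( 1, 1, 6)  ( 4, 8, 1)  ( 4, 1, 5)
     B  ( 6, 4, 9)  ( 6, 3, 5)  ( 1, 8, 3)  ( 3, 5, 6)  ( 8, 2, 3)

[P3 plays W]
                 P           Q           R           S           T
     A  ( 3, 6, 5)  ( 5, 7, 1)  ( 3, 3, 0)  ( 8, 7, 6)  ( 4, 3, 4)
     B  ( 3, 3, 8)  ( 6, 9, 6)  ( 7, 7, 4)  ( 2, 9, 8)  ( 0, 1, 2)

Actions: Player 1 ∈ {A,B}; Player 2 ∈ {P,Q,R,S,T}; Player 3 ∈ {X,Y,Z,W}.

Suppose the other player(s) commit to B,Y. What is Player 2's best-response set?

BR_2 = {P}

u_2(P vs B,Y) = 6
u_2(Q vs B,Y) = 2
u_2(R vs B,Y) = 1
u_2(S vs B,Y) = 5
u_2(T vs B,Y) = 3
max payoff 6 at {P}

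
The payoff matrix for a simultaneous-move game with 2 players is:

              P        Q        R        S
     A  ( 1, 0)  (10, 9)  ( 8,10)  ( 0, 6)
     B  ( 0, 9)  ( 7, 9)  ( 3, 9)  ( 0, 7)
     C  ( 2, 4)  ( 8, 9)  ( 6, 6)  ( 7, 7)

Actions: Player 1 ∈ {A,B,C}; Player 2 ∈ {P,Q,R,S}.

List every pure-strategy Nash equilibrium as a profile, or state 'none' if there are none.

(A,P): not NE [P1→C gives 2>1; P2→R gives 10>0]
(A,Q): not NE [P2→R gives 10>9]
(A,R): NE
(A,S): not NE [P1→C gives 7>0; P2→R gives 10>6]
(B,P): not NE [P1→C gives 2>0]
(B,Q): not NE [P1→A gives 10>7]
(B,R): not NE [P1→A gives 8>3]
(B,S): not NE [P1→C gives 7>0; P2→R gives 9>7]
(C,P): not NE [P2→Q gives 9>4]
(C,Q): not NE [P1→A gives 10>8]
(C,R): not NE [P1→A gives 8>6; P2→Q gives 9>6]
(C,S): not NE [P2→Q gives 9>7]

PSNE = {(A,R)}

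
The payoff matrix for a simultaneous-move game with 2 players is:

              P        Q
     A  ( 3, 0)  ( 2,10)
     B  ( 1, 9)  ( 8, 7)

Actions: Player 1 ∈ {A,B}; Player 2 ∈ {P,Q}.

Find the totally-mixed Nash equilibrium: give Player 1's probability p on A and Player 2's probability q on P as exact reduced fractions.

P1 indiff ⇒ q·3+(1-q)·2 = q·1+(1-q)·8 ⇒ q(2) = (1-q)(6) ⇒ q = 3/4
P2 indiff ⇒ p·0+(1-p)·9 = p·10+(1-p)·7 ⇒ p(-10) = (1-p)(-2) ⇒ p = 1/6

(p,q) = (1/6, 3/4)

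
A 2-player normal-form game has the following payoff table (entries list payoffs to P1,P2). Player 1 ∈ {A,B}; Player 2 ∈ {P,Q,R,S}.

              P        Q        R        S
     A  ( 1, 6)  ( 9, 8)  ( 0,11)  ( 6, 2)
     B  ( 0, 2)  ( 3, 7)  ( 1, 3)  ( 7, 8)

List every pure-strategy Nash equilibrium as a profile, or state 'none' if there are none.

Nash profiles: (B,S)

(A,P): not NE [P2→R gives 11>6]
(A,Q): not NE [P2→R gives 11>8]
(A,R): not NE [P1→B gives 1>0]
(A,S): not NE [P1→B gives 7>6; P2→R gives 11>2]
(B,P): not NE [P1→A gives 1>0; P2→S gives 8>2]
(B,Q): not NE [P1→A gives 9>3; P2→S gives 8>7]
(B,R): not NE [P2→S gives 8>3]
(B,S): NE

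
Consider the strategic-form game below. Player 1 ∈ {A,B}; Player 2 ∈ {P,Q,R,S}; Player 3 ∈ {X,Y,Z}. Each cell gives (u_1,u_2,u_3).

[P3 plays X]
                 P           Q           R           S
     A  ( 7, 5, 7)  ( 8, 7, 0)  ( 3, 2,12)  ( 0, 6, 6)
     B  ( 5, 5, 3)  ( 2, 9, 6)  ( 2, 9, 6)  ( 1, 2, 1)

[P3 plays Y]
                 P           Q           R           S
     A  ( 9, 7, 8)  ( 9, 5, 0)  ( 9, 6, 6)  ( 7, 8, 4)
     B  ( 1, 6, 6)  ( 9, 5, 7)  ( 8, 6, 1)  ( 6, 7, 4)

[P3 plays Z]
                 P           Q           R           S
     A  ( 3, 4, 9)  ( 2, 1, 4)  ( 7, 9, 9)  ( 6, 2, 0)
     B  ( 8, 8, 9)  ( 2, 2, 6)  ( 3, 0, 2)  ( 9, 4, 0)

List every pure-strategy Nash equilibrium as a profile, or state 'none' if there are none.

(A,P,X): not NE [P2→Q gives 7>5; P3→Z gives 9>7]
(A,P,Y): not NE [P2→S gives 8>7; P3→Z gives 9>8]
(A,P,Z): not NE [P1→B gives 8>3; P2→R gives 9>4]
(A,Q,X): not NE [P3→Z gives 4>0]
(A,Q,Y): not NE [P2→S gives 8>5; P3→Z gives 4>0]
(A,Q,Z): not NE [P2→R gives 9>1]
(A,R,X): not NE [P2→Q gives 7>2]
(A,R,Y): not NE [P2→S gives 8>6; P3→X gives 12>6]
(A,R,Z): not NE [P3→X gives 12>9]
(A,S,X): not NE [P1→B gives 1>0; P2→Q gives 7>6]
(A,S,Y): not NE [P3→X gives 6>4]
(A,S,Z): not NE [P1→B gives 9>6; P2→R gives 9>2; P3→X gives 6>0]
(B,P,X): not NE [P1→A gives 7>5; P2→R gives 9>5; P3→Z gives 9>3]
(B,P,Y): not NE [P1→A gives 9>1; P2→S gives 7>6; P3→Z gives 9>6]
(B,P,Z): NE
(B,Q,X): not NE [P1→A gives 8>2; P3→Y gives 7>6]
(B,Q,Y): not NE [P2→S gives 7>5]
(B,Q,Z): not NE [P2→P gives 8>2; P3→Y gives 7>6]
(B,R,X): not NE [P1→A gives 3>2]
(B,R,Y): not NE [P1→A gives 9>8; P2→S gives 7>6; P3→X gives 6>1]
(B,R,Z): not NE [P1→A gives 7>3; P2→P gives 8>0; P3→X gives 6>2]
(B,S,X): not NE [P2→R gives 9>2; P3→Y gives 4>1]
(B,S,Y): not NE [P1→A gives 7>6]
(B,S,Z): not NE [P2→P gives 8>4; P3→Y gives 4>0]

NE set: (B,P,Z)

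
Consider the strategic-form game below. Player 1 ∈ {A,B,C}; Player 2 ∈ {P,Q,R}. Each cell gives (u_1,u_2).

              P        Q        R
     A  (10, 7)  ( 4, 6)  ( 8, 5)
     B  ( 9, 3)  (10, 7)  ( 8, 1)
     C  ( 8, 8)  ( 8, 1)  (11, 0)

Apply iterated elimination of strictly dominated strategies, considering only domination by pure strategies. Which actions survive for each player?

Remaining: P1:{A,B} P2:{P,Q}

P2 drop R (P beats it: A:7>5 B:3>1 C:8>0)
P1 drop C (B beats it: P:9>8 Q:10>8)
P1→{A,B} P2→{P,Q}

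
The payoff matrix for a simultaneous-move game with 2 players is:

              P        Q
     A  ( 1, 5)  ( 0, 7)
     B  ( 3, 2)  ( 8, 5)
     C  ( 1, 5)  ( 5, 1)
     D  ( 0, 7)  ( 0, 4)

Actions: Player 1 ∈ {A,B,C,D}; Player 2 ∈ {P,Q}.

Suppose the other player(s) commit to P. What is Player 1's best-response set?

u_1(A vs P) = 1
u_1(B vs P) = 3
u_1(C vs P) = 1
u_1(D vs P) = 0
max payoff 3 at {B}

P1 best: {B}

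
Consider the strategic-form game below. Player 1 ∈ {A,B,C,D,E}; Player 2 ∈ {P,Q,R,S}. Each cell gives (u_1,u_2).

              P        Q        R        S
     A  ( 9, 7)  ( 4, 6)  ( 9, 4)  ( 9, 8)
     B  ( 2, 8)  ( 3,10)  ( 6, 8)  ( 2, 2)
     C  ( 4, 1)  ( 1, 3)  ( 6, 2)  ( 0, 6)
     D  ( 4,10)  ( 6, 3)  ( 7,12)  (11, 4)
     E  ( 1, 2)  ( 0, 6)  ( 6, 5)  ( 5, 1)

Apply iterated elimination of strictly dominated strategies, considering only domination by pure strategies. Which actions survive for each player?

P1 drop B (A beats it: P:9>2 Q:4>3 R:9>6 S:9>2)
P1 drop C (A beats it: P:9>4 Q:4>1 R:9>6 S:9>0)
P1 drop E (A beats it: P:9>1 Q:4>0 R:9>6 S:9>5)
P2 drop Q (P beats it: A:7>6 D:10>3)
P1→{A,D} P2→{P,R,S}

Remaining: P1:{A,D} P2:{P,R,S}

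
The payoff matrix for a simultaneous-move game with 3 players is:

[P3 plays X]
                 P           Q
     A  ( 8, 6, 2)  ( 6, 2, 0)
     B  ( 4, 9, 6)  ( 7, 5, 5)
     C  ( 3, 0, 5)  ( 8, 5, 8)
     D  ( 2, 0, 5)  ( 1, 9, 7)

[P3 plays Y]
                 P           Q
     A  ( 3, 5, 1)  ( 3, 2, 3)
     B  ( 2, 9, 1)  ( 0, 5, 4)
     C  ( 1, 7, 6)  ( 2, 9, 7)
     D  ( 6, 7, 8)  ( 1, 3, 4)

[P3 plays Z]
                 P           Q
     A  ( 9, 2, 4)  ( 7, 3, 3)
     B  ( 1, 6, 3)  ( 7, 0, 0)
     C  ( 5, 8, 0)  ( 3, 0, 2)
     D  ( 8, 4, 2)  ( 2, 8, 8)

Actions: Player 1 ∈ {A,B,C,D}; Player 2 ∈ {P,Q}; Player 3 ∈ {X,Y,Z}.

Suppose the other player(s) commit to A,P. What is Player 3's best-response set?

BR_3 = {Z}

u_3(X vs A,P) = 2
u_3(Y vs A,P) = 1
u_3(Z vs A,P) = 4
max payoff 4 at {Z}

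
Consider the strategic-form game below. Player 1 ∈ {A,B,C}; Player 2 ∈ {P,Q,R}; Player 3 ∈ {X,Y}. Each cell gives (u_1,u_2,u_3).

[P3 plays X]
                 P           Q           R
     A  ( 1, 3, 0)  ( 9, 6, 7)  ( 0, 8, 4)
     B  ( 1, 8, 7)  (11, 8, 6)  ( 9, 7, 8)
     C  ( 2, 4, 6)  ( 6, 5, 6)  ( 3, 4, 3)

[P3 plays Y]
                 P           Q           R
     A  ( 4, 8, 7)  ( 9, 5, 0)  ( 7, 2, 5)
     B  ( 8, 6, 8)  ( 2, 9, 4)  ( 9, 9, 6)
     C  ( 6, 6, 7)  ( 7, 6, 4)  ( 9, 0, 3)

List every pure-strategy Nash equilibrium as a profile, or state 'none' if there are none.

(A,P,X): not NE [P1→C gives 2>1; P2→R gives 8>3; P3→Y gives 7>0]
(A,P,Y): not NE [P1→B gives 8>4]
(A,Q,X): not NE [P1→B gives 11>9; P2→R gives 8>6]
(A,Q,Y): not NE [P2→P gives 8>5; P3→X gives 7>0]
(A,R,X): not NE [P1→B gives 9>0; P3→Y gives 5>4]
(A,R,Y): not NE [P1→C gives 9>7; P2→P gives 8>2]
(B,P,X): not NE [P1→C gives 2>1; P3→Y gives 8>7]
(B,P,Y): not NE [P2→R gives 9>6]
(B,Q,X): NE
(B,Q,Y): not NE [P1→A gives 9>2; P3→X gives 6>4]
(B,R,X): not NE [P2→Q gives 8>7]
(B,R,Y): not NE [P3→X gives 8>6]
(C,P,X): not NE [P2→Q gives 5>4; P3→Y gives 7>6]
(C,P,Y): not NE [P1→B gives 8>6]
(C,Q,X): not NE [P1→B gives 11>6]
(C,Q,Y): not NE [P1→A gives 9>7; P3→X gives 6>4]
(C,R,X): not NE [P1→B gives 9>3; P2→Q gives 5>4]
(C,R,Y): not NE [P2→Q gives 6>0]

Nash profiles: (B,Q,X)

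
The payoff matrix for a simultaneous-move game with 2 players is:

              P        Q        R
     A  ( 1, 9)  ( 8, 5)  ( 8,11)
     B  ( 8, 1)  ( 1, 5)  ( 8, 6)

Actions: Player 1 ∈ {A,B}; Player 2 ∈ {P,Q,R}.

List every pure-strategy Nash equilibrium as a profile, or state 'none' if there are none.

PSNE = {(A,R), (B,R)}

(A,P): not NE [P1→B gives 8>1; P2→R gives 11>9]
(A,Q): not NE [P2→R gives 11>5]
(A,R): NE
(B,P): not NE [P2→R gives 6>1]
(B,Q): not NE [P1→A gives 8>1; P2→R gives 6>5]
(B,R): NE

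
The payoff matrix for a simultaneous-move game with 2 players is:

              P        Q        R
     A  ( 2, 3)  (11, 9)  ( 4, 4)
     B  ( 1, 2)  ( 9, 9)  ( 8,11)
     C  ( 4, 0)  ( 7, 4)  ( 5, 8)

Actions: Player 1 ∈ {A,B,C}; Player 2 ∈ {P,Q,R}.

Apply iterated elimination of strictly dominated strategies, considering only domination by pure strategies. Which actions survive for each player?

P2 drop P (Q beats it: A:9>3 B:9>2 C:4>0)
P1 drop C (B beats it: Q:9>7 R:8>5)
P1→{A,B} P2→{Q,R}

Survivors P1:{A,B} P2:{Q,R}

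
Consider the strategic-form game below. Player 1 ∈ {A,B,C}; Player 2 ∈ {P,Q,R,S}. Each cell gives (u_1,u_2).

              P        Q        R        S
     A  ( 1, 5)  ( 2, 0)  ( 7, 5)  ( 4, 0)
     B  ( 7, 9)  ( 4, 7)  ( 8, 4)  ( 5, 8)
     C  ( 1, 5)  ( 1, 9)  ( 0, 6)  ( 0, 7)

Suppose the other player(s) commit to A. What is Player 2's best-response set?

BR_2 = {P,R}

u_2(P vs A) = 5
u_2(Q vs A) = 0
u_2(R vs A) = 5
u_2(S vs A) = 0
max payoff 5 at {P,R}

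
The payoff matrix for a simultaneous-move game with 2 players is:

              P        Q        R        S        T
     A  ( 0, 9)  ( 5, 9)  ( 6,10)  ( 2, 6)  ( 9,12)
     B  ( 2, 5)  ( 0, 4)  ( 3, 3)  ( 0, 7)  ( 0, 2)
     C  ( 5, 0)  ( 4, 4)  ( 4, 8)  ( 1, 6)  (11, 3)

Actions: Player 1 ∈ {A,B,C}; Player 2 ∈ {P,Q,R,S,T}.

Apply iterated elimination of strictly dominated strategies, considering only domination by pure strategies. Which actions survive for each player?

Survivors P1:{A,C} P2:{R,T}

P1 drop B (C beats it: P:5>2 Q:4>0 R:4>3 S:1>0 T:11>0)
P2 drop P (R beats it: A:10>9 C:8>0)
P2 drop Q (R beats it: A:10>9 C:8>4)
P2 drop S (R beats it: A:10>6 C:8>6)
P1→{A,C} P2→{R,T}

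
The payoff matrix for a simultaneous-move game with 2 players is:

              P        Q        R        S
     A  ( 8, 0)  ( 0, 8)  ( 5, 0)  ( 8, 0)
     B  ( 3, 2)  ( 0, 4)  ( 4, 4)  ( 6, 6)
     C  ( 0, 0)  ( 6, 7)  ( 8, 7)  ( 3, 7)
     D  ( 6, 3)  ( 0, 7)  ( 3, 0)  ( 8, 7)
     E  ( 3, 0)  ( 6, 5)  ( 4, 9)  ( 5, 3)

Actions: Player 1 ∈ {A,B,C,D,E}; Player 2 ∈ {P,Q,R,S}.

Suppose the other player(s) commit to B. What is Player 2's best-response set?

u_2(P vs B) = 2
u_2(Q vs B) = 4
u_2(R vs B) = 4
u_2(S vs B) = 6
max payoff 6 at {S}

argmax u_2 = {S}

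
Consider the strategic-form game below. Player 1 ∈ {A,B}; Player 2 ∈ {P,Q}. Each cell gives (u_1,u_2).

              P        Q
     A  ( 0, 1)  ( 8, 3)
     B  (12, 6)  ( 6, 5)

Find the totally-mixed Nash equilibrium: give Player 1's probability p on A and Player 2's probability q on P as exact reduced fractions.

p=1/3, q=1/7

P1 indiff ⇒ q·0+(1-q)·8 = q·12+(1-q)·6 ⇒ q(-12) = (1-q)(-2) ⇒ q = 1/7
P2 indiff ⇒ p·1+(1-p)·6 = p·3+(1-p)·5 ⇒ p(-2) = (1-p)(-1) ⇒ p = 1/3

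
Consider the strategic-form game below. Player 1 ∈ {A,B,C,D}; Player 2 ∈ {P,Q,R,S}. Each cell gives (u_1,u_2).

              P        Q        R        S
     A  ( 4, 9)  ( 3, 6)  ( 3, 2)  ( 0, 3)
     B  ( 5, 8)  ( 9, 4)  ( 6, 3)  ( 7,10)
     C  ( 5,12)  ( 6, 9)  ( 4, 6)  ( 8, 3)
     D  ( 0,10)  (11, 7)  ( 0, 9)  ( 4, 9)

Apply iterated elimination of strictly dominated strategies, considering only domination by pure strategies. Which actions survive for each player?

P1 drop A (B beats it: P:5>4 Q:9>3 R:6>3 S:7>0)
P2 drop Q (P beats it: B:8>4 C:12>9 D:10>7)
P1 drop D (B beats it: P:5>0 R:6>0 S:7>4)
P2 drop R (P beats it: B:8>3 C:12>6)
P1→{B,C} P2→{P,S}

Survivors P1:{B,C} P2:{P,S}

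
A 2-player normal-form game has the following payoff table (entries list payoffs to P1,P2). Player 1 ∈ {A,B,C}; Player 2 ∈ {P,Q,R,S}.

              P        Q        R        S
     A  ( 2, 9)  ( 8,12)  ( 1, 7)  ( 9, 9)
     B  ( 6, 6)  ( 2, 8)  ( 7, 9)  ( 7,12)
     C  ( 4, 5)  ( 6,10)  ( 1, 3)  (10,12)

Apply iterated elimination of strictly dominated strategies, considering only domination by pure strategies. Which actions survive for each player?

P2 drop P (Q beats it: A:12>9 B:8>6 C:10>5)
P2 drop R (S beats it: A:9>7 B:12>9 C:12>3)
P1 drop B (A beats it: Q:8>2 S:9>7)
P1→{A,C} P2→{Q,S}

Remaining: P1:{A,C} P2:{Q,S}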